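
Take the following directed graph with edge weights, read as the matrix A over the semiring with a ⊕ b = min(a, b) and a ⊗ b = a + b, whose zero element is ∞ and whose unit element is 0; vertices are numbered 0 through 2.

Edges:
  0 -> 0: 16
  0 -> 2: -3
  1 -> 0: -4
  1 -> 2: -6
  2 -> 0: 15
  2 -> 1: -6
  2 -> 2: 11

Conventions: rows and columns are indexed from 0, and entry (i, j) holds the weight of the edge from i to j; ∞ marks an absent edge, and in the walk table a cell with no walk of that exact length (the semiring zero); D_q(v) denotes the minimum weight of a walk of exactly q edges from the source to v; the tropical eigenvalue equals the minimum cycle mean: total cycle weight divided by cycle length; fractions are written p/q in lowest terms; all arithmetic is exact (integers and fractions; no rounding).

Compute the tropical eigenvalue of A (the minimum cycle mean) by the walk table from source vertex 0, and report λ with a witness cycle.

q=0: [0, ∞, ∞]
q=1: [16, ∞, -3]
q=2: [12, -9, 8]
q=3: [-13, 2, -15]
Optimal cycle mean attained by: cycle 1->2->1, total (-6) + (-6), length 2.
Answer: λ = -6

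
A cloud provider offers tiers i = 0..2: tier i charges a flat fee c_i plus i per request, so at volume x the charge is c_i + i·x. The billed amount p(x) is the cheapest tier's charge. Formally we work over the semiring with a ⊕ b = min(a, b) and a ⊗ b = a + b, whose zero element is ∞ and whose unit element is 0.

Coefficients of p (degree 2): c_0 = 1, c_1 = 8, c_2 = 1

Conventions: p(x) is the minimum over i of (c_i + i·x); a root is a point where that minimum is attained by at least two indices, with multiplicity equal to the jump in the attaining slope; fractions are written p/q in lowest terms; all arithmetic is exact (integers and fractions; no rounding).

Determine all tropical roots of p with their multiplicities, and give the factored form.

hull edge (i=0, c=1) to (i=2, c=1): slope 0, span 2
Factored form: p(x) = 1 ⊗ (x ⊕ 0) ⊗ (x ⊕ 0)
Answer: roots = 0 (mult 2)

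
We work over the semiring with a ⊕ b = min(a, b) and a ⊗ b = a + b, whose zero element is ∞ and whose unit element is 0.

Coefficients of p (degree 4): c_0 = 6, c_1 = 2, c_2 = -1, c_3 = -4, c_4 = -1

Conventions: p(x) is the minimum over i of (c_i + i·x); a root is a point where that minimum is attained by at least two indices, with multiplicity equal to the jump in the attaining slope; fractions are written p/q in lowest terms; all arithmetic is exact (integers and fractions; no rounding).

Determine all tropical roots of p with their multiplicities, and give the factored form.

hull edge (i=0, c=6) to (i=1, c=2): slope -4, span 1
hull edge (i=1, c=2) to (i=3, c=-4): slope -3, span 2
hull edge (i=3, c=-4) to (i=4, c=-1): slope 3, span 1
Factored form: p(x) = -1 ⊗ (x ⊕ (-3)) ⊗ (x ⊕ 3) ⊗ (x ⊕ 3) ⊗ (x ⊕ 4)
Answer: roots = -3 (mult 1), 3 (mult 2), 4 (mult 1)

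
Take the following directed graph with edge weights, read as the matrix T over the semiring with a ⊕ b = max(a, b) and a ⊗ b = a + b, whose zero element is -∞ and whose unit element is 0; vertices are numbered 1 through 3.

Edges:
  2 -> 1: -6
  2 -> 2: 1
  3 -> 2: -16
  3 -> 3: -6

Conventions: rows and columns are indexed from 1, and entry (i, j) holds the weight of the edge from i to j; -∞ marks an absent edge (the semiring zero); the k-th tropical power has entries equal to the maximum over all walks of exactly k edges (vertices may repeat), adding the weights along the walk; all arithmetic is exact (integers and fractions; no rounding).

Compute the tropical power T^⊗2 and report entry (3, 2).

T^⊗2:
  [-∞, -∞, -∞]
  [-5, 2, -∞]
  [-22, -15, -12]
Key observation: the optimum is the walk 3->2->2, with weight (-16) + 1 = -15.
Optimal value attained by: walk 3->2->2.
Answer: (T^⊗2)[3][2] = -15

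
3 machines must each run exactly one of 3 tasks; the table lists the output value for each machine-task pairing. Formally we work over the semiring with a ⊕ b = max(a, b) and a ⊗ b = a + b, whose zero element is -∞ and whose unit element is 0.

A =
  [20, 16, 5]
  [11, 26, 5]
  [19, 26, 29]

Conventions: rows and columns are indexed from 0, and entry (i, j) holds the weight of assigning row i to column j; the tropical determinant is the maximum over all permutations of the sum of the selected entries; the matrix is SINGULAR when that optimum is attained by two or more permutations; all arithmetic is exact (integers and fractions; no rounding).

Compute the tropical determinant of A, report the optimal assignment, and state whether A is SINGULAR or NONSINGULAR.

σ = (0, 1, 2): 20 + 26 + 29 = 75
σ = (0, 2, 1): 20 + 5 + 26 = 51
σ = (1, 0, 2): 16 + 11 + 29 = 56
σ = (1, 2, 0): 16 + 5 + 19 = 40
σ = (2, 0, 1): 5 + 11 + 26 = 42
σ = (2, 1, 0): 5 + 26 + 19 = 50
Optimal value attained by: σ = (0, 1, 2).
Answer: det⊕(A) = 75; verdict: NONSINGULAR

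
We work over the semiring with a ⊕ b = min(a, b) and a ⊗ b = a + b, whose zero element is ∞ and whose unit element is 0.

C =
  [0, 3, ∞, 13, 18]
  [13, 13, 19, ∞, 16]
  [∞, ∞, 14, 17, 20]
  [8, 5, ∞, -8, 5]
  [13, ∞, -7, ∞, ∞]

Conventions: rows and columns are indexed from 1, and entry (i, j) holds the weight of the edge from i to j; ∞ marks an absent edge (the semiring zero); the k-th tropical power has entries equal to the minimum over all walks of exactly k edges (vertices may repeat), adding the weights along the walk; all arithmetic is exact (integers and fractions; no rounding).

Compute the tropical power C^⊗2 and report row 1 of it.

C^⊗2:
  [0, 3, 11, 5, 18]
  [13, 16, 9, 26, 29]
  [25, 22, 13, 9, 22]
  [0, -3, -2, -16, -3]
  [13, 16, 7, 10, 13]
Answer: row 1 of C^⊗2 = [0, 3, 11, 5, 18]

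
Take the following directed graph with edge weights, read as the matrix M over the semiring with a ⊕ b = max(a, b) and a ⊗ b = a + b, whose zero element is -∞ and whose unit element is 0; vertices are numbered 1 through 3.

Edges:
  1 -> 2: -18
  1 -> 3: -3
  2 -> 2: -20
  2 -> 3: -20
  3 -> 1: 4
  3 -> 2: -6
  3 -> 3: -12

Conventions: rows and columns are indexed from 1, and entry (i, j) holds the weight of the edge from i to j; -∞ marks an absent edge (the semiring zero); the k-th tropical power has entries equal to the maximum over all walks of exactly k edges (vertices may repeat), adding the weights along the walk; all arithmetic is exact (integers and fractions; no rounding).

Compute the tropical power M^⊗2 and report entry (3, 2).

M^⊗2:
  [1, -9, -15]
  [-16, -26, -32]
  [-8, -14, 1]
Key observation: the optimum is the walk 3->1->2, with weight 4 + (-18) = -14.
Optimal value attained by: walk 3->1->2.
Answer: (M^⊗2)[3][2] = -14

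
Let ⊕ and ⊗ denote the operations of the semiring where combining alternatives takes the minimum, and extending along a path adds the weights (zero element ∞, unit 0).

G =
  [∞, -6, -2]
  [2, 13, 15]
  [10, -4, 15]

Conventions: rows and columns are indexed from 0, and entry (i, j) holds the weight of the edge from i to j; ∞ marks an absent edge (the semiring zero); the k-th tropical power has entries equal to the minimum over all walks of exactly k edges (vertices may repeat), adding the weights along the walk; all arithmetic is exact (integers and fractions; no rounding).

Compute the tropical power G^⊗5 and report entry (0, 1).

G^⊗2:
  [-4, -6, 9]
  [15, -4, 0]
  [-2, 4, 8]
G^⊗3:
  [-4, -10, -6]
  [-2, -4, 11]
  [6, -8, -4]
G^⊗4:
  [-8, -10, -6]
  [-2, -8, -4]
  [-6, -8, 4]
G^⊗5:
  [-8, -14, -10]
  [-6, -8, -4]
  [-6, -12, -8]
Key observation: the optimum is the walk 0->1->0->1->0->1, with weight (-6) + 2 + (-6) + 2 + (-6) = -14.
Optimal value attained by: walk 0->1->0->1->0->1.
Answer: (G^⊗5)[0][1] = -14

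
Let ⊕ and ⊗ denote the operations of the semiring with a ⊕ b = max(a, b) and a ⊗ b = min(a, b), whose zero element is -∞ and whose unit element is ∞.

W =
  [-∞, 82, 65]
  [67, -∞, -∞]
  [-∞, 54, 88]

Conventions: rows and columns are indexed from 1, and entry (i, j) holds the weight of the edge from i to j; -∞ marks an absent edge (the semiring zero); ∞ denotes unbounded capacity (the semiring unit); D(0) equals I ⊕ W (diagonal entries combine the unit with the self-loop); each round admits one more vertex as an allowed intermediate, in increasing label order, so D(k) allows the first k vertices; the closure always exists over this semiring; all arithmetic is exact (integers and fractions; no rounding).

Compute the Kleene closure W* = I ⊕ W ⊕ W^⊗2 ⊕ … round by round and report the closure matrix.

D(0):
  [∞, 82, 65]
  [67, ∞, -∞]
  [-∞, 54, ∞]
D(1):
  [∞, 82, 65]
  [67, ∞, 65]
  [-∞, 54, ∞]
D(2):
  [∞, 82, 65]
  [67, ∞, 65]
  [54, 54, ∞]
D(3):
  [∞, 82, 65]
  [67, ∞, 65]
  [54, 54, ∞]
Answer: W* = [[∞, 82, 65], [67, ∞, 65], [54, 54, ∞]]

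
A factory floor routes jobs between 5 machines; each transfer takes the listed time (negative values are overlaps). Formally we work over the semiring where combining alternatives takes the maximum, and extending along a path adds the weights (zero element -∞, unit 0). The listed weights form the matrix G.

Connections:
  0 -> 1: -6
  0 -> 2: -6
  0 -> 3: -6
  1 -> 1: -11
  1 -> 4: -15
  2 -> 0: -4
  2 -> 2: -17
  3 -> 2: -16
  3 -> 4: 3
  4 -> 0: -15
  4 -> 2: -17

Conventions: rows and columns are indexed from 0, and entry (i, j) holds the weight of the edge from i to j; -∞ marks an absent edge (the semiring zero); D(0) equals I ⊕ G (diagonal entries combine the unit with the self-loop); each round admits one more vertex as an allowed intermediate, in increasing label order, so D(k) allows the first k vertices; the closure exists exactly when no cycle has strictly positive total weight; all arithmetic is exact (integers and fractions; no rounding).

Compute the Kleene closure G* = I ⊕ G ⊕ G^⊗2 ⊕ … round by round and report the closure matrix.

D(0):
  [0, -6, -6, -6, -∞]
  [-∞, 0, -∞, -∞, -15]
  [-4, -∞, 0, -∞, -∞]
  [-∞, -∞, -16, 0, 3]
  [-15, -∞, -17, -∞, 0]
D(1):
  [0, -6, -6, -6, -∞]
  [-∞, 0, -∞, -∞, -15]
  [-4, -10, 0, -10, -∞]
  [-∞, -∞, -16, 0, 3]
  [-15, -21, -17, -21, 0]
D(2):
  [0, -6, -6, -6, -21]
  [-∞, 0, -∞, -∞, -15]
  [-4, -10, 0, -10, -25]
  [-∞, -∞, -16, 0, 3]
  [-15, -21, -17, -21, 0]
D(3):
  [0, -6, -6, -6, -21]
  [-∞, 0, -∞, -∞, -15]
  [-4, -10, 0, -10, -25]
  [-20, -26, -16, 0, 3]
  [-15, -21, -17, -21, 0]
D(4):
  [0, -6, -6, -6, -3]
  [-∞, 0, -∞, -∞, -15]
  [-4, -10, 0, -10, -7]
  [-20, -26, -16, 0, 3]
  [-15, -21, -17, -21, 0]
D(5):
  [0, -6, -6, -6, -3]
  [-30, 0, -32, -36, -15]
  [-4, -10, 0, -10, -7]
  [-12, -18, -14, 0, 3]
  [-15, -21, -17, -21, 0]
Answer: G* = [[0, -6, -6, -6, -3], [-30, 0, -32, -36, -15], [-4, -10, 0, -10, -7], [-12, -18, -14, 0, 3], [-15, -21, -17, -21, 0]]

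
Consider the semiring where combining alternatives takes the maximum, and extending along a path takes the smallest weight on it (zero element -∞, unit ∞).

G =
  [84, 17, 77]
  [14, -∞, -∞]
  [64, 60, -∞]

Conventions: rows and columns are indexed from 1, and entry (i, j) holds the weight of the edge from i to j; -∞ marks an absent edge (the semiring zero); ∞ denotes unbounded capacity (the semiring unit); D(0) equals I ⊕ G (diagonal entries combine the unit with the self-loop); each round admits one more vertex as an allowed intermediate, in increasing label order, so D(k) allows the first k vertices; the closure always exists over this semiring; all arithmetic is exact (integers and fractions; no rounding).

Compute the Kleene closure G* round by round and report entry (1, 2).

D(0):
  [∞, 17, 77]
  [14, ∞, -∞]
  [64, 60, ∞]
D(1):
  [∞, 17, 77]
  [14, ∞, 14]
  [64, 60, ∞]
D(2):
  [∞, 17, 77]
  [14, ∞, 14]
  [64, 60, ∞]
D(3):
  [∞, 60, 77]
  [14, ∞, 14]
  [64, 60, ∞]
Answer: G*[1][2] = 60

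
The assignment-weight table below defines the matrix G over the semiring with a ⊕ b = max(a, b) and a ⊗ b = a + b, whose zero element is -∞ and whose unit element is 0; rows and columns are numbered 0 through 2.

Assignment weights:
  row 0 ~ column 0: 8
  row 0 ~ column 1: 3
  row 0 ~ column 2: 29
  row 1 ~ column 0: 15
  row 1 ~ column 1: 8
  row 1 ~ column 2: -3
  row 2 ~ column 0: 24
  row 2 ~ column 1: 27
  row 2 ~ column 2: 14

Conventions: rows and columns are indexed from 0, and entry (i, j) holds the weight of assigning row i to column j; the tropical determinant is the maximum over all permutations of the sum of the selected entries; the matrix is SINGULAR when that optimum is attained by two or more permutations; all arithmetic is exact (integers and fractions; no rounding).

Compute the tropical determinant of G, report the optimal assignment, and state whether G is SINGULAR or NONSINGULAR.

σ = (0, 1, 2): 8 + 8 + 14 = 30
σ = (0, 2, 1): 8 + (-3) + 27 = 32
σ = (1, 0, 2): 3 + 15 + 14 = 32
σ = (1, 2, 0): 3 + (-3) + 24 = 24
σ = (2, 0, 1): 29 + 15 + 27 = 71
σ = (2, 1, 0): 29 + 8 + 24 = 61
Optimal value attained by: σ = (2, 0, 1).
Answer: det⊕(G) = 71; verdict: NONSINGULAR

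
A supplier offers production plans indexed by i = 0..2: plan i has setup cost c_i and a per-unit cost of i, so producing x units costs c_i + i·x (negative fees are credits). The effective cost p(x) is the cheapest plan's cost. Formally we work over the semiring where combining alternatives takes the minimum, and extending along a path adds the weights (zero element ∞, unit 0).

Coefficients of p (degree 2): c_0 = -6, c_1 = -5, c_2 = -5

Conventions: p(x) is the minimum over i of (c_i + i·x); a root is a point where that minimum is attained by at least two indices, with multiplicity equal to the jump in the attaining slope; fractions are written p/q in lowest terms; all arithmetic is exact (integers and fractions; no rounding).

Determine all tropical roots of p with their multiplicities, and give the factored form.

hull edge (i=0, c=-6) to (i=2, c=-5): slope 1/2, span 2
Factored form: p(x) = -5 ⊗ (x ⊕ (-1/2)) ⊗ (x ⊕ (-1/2))
Answer: roots = -1/2 (mult 2)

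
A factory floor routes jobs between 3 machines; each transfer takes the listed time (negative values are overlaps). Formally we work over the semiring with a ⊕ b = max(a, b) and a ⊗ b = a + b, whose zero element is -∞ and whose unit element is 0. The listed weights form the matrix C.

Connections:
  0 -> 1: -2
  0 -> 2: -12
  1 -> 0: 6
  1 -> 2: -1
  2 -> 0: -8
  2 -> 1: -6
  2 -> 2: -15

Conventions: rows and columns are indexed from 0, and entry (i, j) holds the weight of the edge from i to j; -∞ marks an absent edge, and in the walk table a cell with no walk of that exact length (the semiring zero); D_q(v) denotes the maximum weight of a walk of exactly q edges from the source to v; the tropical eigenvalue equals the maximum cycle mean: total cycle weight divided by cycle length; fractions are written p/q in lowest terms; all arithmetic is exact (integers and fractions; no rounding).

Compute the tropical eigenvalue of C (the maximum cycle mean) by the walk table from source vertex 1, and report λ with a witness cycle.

q=0: [-∞, 0, -∞]
q=1: [6, -∞, -1]
q=2: [-9, 4, -6]
q=3: [10, -11, 3]
Optimal cycle mean attained by: cycle 0->1->0, total (-2) + 6, length 2.
Answer: λ = 2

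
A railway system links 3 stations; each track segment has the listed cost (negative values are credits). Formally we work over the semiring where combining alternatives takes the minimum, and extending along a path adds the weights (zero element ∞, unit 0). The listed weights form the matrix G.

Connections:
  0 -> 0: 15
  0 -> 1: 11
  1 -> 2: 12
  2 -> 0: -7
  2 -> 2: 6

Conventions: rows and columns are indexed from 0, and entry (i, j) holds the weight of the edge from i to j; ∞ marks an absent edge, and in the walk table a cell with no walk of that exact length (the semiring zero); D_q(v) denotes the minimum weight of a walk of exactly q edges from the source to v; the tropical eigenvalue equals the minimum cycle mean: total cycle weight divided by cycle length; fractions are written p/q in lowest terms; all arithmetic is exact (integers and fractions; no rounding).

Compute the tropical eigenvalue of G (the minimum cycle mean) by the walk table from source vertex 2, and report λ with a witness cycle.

q=0: [∞, ∞, 0]
q=1: [-7, ∞, 6]
q=2: [-1, 4, 12]
q=3: [5, 10, 16]
Optimal cycle mean attained by: cycle 0->1->2->0, total 11 + 12 + (-7), length 3.
Answer: λ = 16/3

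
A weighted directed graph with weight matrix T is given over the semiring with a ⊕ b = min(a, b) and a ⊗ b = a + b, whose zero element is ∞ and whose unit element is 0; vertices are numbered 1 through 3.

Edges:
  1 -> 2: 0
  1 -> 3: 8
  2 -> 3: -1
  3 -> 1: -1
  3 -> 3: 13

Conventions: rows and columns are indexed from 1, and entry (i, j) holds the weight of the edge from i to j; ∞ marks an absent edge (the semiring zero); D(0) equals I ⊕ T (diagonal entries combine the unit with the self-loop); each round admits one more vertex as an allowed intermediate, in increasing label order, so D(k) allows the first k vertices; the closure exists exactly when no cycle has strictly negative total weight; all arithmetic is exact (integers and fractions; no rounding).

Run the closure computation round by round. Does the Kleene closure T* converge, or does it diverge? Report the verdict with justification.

D(0):
  [0, 0, 8]
  [∞, 0, -1]
  [-1, ∞, 0]
D(1):
  [0, 0, 8]
  [∞, 0, -1]
  [-1, -1, 0]
Detection: at round 2, diagonal entry (3, 3) turns strictly negative.
Key observation: the cycle 3->1->2->3 has total weight (-1) + 0 + (-1), which is strictly negative.
Answer: DIVERGES — negative cycle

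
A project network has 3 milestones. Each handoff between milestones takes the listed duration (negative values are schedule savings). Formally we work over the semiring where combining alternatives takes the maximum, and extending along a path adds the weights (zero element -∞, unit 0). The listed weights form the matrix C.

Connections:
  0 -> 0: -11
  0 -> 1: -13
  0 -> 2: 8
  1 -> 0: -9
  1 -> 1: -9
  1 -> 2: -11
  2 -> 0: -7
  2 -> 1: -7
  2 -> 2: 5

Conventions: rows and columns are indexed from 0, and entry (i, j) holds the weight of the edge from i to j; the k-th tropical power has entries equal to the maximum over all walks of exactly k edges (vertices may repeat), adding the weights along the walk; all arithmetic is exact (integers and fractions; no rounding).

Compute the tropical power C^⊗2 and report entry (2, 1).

C^⊗2:
  [1, 1, 13]
  [-18, -18, -1]
  [-2, -2, 10]
Key observation: the optimum is the walk 2->2->1, with weight 5 + (-7) = -2.
Optimal value attained by: walk 2->2->1.
Answer: (C^⊗2)[2][1] = -2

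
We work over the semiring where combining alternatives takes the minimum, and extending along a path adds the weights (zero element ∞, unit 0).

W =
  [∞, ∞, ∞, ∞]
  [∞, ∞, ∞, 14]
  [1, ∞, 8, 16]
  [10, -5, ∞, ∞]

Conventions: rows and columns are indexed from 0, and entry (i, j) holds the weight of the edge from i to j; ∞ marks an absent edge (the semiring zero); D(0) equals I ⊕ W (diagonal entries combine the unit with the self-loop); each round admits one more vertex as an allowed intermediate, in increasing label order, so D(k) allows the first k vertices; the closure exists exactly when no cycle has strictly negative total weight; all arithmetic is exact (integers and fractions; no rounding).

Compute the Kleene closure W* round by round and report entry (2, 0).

D(0):
  [0, ∞, ∞, ∞]
  [∞, 0, ∞, 14]
  [1, ∞, 0, 16]
  [10, -5, ∞, 0]
D(1):
  [0, ∞, ∞, ∞]
  [∞, 0, ∞, 14]
  [1, ∞, 0, 16]
  [10, -5, ∞, 0]
D(2):
  [0, ∞, ∞, ∞]
  [∞, 0, ∞, 14]
  [1, ∞, 0, 16]
  [10, -5, ∞, 0]
D(3):
  [0, ∞, ∞, ∞]
  [∞, 0, ∞, 14]
  [1, ∞, 0, 16]
  [10, -5, ∞, 0]
D(4):
  [0, ∞, ∞, ∞]
  [24, 0, ∞, 14]
  [1, 11, 0, 16]
  [10, -5, ∞, 0]
Answer: W*[2][0] = 1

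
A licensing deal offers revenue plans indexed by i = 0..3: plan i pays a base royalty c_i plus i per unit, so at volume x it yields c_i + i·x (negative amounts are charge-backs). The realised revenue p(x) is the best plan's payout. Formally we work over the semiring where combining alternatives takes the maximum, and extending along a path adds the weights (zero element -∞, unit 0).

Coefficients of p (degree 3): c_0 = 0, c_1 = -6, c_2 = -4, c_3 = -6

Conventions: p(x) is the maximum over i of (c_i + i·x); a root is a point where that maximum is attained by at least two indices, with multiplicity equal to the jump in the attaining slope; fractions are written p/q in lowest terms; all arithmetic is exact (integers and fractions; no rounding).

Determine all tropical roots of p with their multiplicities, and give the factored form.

hull edge (i=0, c=0) to (i=3, c=-6): slope -2, span 3
Factored form: p(x) = -6 ⊗ (x ⊕ 2) ⊗ (x ⊕ 2) ⊗ (x ⊕ 2)
Answer: roots = 2 (mult 3)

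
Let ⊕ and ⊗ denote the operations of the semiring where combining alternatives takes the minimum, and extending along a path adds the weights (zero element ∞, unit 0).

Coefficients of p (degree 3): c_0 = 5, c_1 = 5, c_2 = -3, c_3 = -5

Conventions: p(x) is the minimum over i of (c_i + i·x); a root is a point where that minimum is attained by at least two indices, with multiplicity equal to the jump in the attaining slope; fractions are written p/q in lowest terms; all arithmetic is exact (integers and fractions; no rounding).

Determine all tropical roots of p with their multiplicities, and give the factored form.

hull edge (i=0, c=5) to (i=2, c=-3): slope -4, span 2
hull edge (i=2, c=-3) to (i=3, c=-5): slope -2, span 1
Factored form: p(x) = -5 ⊗ (x ⊕ 2) ⊗ (x ⊕ 4) ⊗ (x ⊕ 4)
Answer: roots = 2 (mult 1), 4 (mult 2)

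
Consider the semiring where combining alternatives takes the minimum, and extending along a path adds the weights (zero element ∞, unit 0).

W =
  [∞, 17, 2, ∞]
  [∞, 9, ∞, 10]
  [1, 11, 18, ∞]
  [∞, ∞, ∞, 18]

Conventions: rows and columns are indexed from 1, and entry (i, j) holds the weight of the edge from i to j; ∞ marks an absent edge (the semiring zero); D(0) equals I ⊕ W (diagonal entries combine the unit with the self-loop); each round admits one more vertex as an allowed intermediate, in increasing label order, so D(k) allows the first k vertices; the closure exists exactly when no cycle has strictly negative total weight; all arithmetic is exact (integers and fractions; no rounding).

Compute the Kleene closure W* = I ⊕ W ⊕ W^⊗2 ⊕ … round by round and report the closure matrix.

D(0):
  [0, 17, 2, ∞]
  [∞, 0, ∞, 10]
  [1, 11, 0, ∞]
  [∞, ∞, ∞, 0]
D(1):
  [0, 17, 2, ∞]
  [∞, 0, ∞, 10]
  [1, 11, 0, ∞]
  [∞, ∞, ∞, 0]
D(2):
  [0, 17, 2, 27]
  [∞, 0, ∞, 10]
  [1, 11, 0, 21]
  [∞, ∞, ∞, 0]
D(3):
  [0, 13, 2, 23]
  [∞, 0, ∞, 10]
  [1, 11, 0, 21]
  [∞, ∞, ∞, 0]
D(4):
  [0, 13, 2, 23]
  [∞, 0, ∞, 10]
  [1, 11, 0, 21]
  [∞, ∞, ∞, 0]
Answer: W* = [[0, 13, 2, 23], [∞, 0, ∞, 10], [1, 11, 0, 21], [∞, ∞, ∞, 0]]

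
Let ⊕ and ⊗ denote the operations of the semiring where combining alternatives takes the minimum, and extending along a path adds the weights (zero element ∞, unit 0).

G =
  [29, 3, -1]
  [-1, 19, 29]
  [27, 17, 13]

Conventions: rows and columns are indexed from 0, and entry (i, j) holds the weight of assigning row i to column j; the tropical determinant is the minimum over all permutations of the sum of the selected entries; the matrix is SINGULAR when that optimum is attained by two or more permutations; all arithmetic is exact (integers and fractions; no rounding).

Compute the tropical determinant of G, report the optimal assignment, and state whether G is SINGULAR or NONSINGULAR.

σ = (0, 1, 2): 29 + 19 + 13 = 61
σ = (0, 2, 1): 29 + 29 + 17 = 75
σ = (1, 0, 2): 3 + (-1) + 13 = 15
σ = (1, 2, 0): 3 + 29 + 27 = 59
σ = (2, 0, 1): (-1) + (-1) + 17 = 15
σ = (2, 1, 0): (-1) + 19 + 27 = 45
Optimal value attained by: σ = (1, 0, 2).
Answer: det⊕(G) = 15; verdict: SINGULAR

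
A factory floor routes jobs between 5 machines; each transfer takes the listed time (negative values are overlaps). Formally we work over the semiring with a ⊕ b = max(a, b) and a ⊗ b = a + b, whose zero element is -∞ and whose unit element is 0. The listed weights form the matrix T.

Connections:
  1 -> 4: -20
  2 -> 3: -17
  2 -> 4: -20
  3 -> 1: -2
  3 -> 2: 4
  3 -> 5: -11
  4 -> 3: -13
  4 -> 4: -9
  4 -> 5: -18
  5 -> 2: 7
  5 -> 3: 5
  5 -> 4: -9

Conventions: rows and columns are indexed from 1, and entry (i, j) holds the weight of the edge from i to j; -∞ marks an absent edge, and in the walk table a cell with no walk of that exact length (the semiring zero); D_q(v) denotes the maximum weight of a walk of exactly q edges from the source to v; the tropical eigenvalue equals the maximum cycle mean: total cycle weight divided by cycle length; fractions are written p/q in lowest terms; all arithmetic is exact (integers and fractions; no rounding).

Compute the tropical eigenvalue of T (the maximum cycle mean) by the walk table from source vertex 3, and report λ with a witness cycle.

q=0: [-∞, -∞, 0, -∞, -∞]
q=1: [-2, 4, -∞, -∞, -11]
q=2: [-∞, -4, -6, -16, -∞]
q=3: [-8, -2, -21, -24, -17]
q=4: [-23, -10, -12, -22, -32]
q=5: [-14, -8, -27, -30, -23]
Optimal cycle mean attained by: cycle 3->5->3, total (-11) + 5, length 2.
Answer: λ = -3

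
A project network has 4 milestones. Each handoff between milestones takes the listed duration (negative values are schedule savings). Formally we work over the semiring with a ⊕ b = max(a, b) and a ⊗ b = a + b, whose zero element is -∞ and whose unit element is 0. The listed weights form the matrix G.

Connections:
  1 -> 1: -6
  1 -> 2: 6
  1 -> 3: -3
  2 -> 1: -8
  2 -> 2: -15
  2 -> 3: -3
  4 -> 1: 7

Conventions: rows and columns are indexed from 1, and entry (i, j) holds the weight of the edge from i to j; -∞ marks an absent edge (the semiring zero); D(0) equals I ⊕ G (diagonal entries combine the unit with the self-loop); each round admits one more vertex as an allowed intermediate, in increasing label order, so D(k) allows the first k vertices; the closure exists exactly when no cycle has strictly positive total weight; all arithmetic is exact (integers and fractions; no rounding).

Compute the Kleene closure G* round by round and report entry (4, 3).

D(0):
  [0, 6, -3, -∞]
  [-8, 0, -3, -∞]
  [-∞, -∞, 0, -∞]
  [7, -∞, -∞, 0]
D(1):
  [0, 6, -3, -∞]
  [-8, 0, -3, -∞]
  [-∞, -∞, 0, -∞]
  [7, 13, 4, 0]
D(2):
  [0, 6, 3, -∞]
  [-8, 0, -3, -∞]
  [-∞, -∞, 0, -∞]
  [7, 13, 10, 0]
D(3):
  [0, 6, 3, -∞]
  [-8, 0, -3, -∞]
  [-∞, -∞, 0, -∞]
  [7, 13, 10, 0]
D(4):
  [0, 6, 3, -∞]
  [-8, 0, -3, -∞]
  [-∞, -∞, 0, -∞]
  [7, 13, 10, 0]
Answer: G*[4][3] = 10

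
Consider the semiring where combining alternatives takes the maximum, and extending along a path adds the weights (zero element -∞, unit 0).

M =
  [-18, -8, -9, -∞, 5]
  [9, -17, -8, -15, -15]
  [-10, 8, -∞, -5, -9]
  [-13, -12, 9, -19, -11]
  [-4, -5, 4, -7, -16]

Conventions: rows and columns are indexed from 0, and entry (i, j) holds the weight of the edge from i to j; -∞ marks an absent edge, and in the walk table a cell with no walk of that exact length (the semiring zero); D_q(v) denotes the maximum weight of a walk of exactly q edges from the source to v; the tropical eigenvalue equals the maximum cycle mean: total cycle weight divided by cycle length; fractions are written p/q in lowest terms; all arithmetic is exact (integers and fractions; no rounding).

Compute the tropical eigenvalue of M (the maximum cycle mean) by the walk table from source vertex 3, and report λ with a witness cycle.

q=0: [-∞, -∞, -∞, 0, -∞]
q=1: [-13, -12, 9, -19, -11]
q=2: [-1, 17, -7, 4, 0]
q=3: [26, 1, 13, 2, 4]
q=4: [10, 21, 17, 8, 31]
q=5: [30, 26, 35, 24, 15]
Optimal cycle mean attained by: cycle 0->4->2->1->0, total 5 + 4 + 8 + 9, length 4.
Answer: λ = 13/2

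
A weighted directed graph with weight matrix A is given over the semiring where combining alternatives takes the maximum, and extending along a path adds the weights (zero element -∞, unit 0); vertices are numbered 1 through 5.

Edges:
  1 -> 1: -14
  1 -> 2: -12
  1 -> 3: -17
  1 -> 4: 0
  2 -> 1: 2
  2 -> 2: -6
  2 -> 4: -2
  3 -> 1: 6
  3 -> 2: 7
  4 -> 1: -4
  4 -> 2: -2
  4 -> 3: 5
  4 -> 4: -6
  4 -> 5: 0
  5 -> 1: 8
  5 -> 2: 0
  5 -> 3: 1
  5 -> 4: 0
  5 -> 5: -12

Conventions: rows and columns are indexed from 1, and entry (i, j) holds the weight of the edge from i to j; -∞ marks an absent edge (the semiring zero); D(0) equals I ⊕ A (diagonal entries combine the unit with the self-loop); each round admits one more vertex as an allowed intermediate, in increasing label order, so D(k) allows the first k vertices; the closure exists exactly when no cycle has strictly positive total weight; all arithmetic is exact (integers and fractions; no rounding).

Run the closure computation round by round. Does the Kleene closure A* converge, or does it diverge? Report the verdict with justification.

D(0):
  [0, -12, -17, 0, -∞]
  [2, 0, -∞, -2, -∞]
  [6, 7, 0, -∞, -∞]
  [-4, -2, 5, 0, 0]
  [8, 0, 1, 0, 0]
D(1):
  [0, -12, -17, 0, -∞]
  [2, 0, -15, 2, -∞]
  [6, 7, 0, 6, -∞]
  [-4, -2, 5, 0, 0]
  [8, 0, 1, 8, 0]
D(2):
  [0, -12, -17, 0, -∞]
  [2, 0, -15, 2, -∞]
  [9, 7, 0, 9, -∞]
  [0, -2, 5, 0, 0]
  [8, 0, 1, 8, 0]
Detection: at round 3, diagonal entry (4, 4) turns strictly positive.
Key observation: the cycle 4->3->1->4 has total weight 5 + 6 + 0, which is strictly positive.
Answer: DIVERGES — positive cycle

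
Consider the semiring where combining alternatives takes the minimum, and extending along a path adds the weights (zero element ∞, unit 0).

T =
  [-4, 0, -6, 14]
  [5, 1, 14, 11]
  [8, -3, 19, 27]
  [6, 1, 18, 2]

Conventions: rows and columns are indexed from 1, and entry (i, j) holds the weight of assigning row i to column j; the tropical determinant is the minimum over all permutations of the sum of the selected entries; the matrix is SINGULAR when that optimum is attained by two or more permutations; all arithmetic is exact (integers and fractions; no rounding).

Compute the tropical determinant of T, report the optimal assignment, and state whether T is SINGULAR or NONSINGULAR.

σ = (1, 2, 3, 4): (-4) + 1 + 19 + 2 = 18
σ = (1, 2, 4, 3): (-4) + 1 + 27 + 18 = 42
σ = (1, 3, 2, 4): (-4) + 14 + (-3) + 2 = 9
σ = (1, 3, 4, 2): (-4) + 14 + 27 + 1 = 38
σ = (1, 4, 2, 3): (-4) + 11 + (-3) + 18 = 22
σ = (1, 4, 3, 2): (-4) + 11 + 19 + 1 = 27
σ = (2, 1, 3, 4): 0 + 5 + 19 + 2 = 26
σ = (2, 1, 4, 3): 0 + 5 + 27 + 18 = 50
σ = (2, 3, 1, 4): 0 + 14 + 8 + 2 = 24
σ = (2, 3, 4, 1): 0 + 14 + 27 + 6 = 47
σ = (2, 4, 1, 3): 0 + 11 + 8 + 18 = 37
σ = (2, 4, 3, 1): 0 + 11 + 19 + 6 = 36
σ = (3, 1, 2, 4): (-6) + 5 + (-3) + 2 = -2
σ = (3, 1, 4, 2): (-6) + 5 + 27 + 1 = 27
σ = (3, 2, 1, 4): (-6) + 1 + 8 + 2 = 5
σ = (3, 2, 4, 1): (-6) + 1 + 27 + 6 = 28
σ = (3, 4, 1, 2): (-6) + 11 + 8 + 1 = 14
σ = (3, 4, 2, 1): (-6) + 11 + (-3) + 6 = 8
σ = (4, 1, 2, 3): 14 + 5 + (-3) + 18 = 34
σ = (4, 1, 3, 2): 14 + 5 + 19 + 1 = 39
σ = (4, 2, 1, 3): 14 + 1 + 8 + 18 = 41
σ = (4, 2, 3, 1): 14 + 1 + 19 + 6 = 40
σ = (4, 3, 1, 2): 14 + 14 + 8 + 1 = 37
σ = (4, 3, 2, 1): 14 + 14 + (-3) + 6 = 31
Optimal value attained by: σ = (3, 1, 2, 4).
Answer: det⊕(T) = -2; verdict: NONSINGULAR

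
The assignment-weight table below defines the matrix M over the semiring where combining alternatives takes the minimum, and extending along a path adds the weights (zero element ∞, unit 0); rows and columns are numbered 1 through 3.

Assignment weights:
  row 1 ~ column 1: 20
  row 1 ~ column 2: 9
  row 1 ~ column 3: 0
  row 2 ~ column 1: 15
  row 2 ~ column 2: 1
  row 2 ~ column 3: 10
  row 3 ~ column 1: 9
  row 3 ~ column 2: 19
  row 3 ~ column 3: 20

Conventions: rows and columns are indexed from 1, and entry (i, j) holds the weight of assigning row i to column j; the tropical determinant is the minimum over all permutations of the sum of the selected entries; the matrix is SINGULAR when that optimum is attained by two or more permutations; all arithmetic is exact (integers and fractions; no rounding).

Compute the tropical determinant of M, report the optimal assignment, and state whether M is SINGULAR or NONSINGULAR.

σ = (1, 2, 3): 20 + 1 + 20 = 41
σ = (1, 3, 2): 20 + 10 + 19 = 49
σ = (2, 1, 3): 9 + 15 + 20 = 44
σ = (2, 3, 1): 9 + 10 + 9 = 28
σ = (3, 1, 2): 0 + 15 + 19 = 34
σ = (3, 2, 1): 0 + 1 + 9 = 10
Optimal value attained by: σ = (3, 2, 1).
Answer: det⊕(M) = 10; verdict: NONSINGULAR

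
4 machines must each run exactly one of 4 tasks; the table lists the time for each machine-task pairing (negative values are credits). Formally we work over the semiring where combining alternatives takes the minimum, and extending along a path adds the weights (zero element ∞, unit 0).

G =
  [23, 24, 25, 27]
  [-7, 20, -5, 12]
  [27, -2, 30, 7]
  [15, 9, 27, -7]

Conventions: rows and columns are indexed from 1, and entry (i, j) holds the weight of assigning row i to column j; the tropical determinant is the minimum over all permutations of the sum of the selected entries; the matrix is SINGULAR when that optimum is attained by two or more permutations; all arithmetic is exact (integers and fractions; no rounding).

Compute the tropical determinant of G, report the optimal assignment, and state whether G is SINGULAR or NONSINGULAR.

σ = (1, 2, 3, 4): 23 + 20 + 30 + (-7) = 66
σ = (1, 2, 4, 3): 23 + 20 + 7 + 27 = 77
σ = (1, 3, 2, 4): 23 + (-5) + (-2) + (-7) = 9
σ = (1, 3, 4, 2): 23 + (-5) + 7 + 9 = 34
σ = (1, 4, 2, 3): 23 + 12 + (-2) + 27 = 60
σ = (1, 4, 3, 2): 23 + 12 + 30 + 9 = 74
σ = (2, 1, 3, 4): 24 + (-7) + 30 + (-7) = 40
σ = (2, 1, 4, 3): 24 + (-7) + 7 + 27 = 51
σ = (2, 3, 1, 4): 24 + (-5) + 27 + (-7) = 39
σ = (2, 3, 4, 1): 24 + (-5) + 7 + 15 = 41
σ = (2, 4, 1, 3): 24 + 12 + 27 + 27 = 90
σ = (2, 4, 3, 1): 24 + 12 + 30 + 15 = 81
σ = (3, 1, 2, 4): 25 + (-7) + (-2) + (-7) = 9
σ = (3, 1, 4, 2): 25 + (-7) + 7 + 9 = 34
σ = (3, 2, 1, 4): 25 + 20 + 27 + (-7) = 65
σ = (3, 2, 4, 1): 25 + 20 + 7 + 15 = 67
σ = (3, 4, 1, 2): 25 + 12 + 27 + 9 = 73
σ = (3, 4, 2, 1): 25 + 12 + (-2) + 15 = 50
σ = (4, 1, 2, 3): 27 + (-7) + (-2) + 27 = 45
σ = (4, 1, 3, 2): 27 + (-7) + 30 + 9 = 59
σ = (4, 2, 1, 3): 27 + 20 + 27 + 27 = 101
σ = (4, 2, 3, 1): 27 + 20 + 30 + 15 = 92
σ = (4, 3, 1, 2): 27 + (-5) + 27 + 9 = 58
σ = (4, 3, 2, 1): 27 + (-5) + (-2) + 15 = 35
Optimal value attained by: σ = (1, 3, 2, 4).
Answer: det⊕(G) = 9; verdict: SINGULAR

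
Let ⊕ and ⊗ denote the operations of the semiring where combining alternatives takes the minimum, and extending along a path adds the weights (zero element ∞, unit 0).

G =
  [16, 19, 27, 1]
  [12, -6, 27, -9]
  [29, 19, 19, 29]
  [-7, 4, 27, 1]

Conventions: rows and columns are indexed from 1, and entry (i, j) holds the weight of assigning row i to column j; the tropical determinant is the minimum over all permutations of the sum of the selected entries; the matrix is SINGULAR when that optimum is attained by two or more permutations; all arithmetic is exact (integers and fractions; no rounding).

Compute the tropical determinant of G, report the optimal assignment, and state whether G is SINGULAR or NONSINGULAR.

σ = (1, 2, 3, 4): 16 + (-6) + 19 + 1 = 30
σ = (1, 2, 4, 3): 16 + (-6) + 29 + 27 = 66
σ = (1, 3, 2, 4): 16 + 27 + 19 + 1 = 63
σ = (1, 3, 4, 2): 16 + 27 + 29 + 4 = 76
σ = (1, 4, 2, 3): 16 + (-9) + 19 + 27 = 53
σ = (1, 4, 3, 2): 16 + (-9) + 19 + 4 = 30
σ = (2, 1, 3, 4): 19 + 12 + 19 + 1 = 51
σ = (2, 1, 4, 3): 19 + 12 + 29 + 27 = 87
σ = (2, 3, 1, 4): 19 + 27 + 29 + 1 = 76
σ = (2, 3, 4, 1): 19 + 27 + 29 + (-7) = 68
σ = (2, 4, 1, 3): 19 + (-9) + 29 + 27 = 66
σ = (2, 4, 3, 1): 19 + (-9) + 19 + (-7) = 22
σ = (3, 1, 2, 4): 27 + 12 + 19 + 1 = 59
σ = (3, 1, 4, 2): 27 + 12 + 29 + 4 = 72
σ = (3, 2, 1, 4): 27 + (-6) + 29 + 1 = 51
σ = (3, 2, 4, 1): 27 + (-6) + 29 + (-7) = 43
σ = (3, 4, 1, 2): 27 + (-9) + 29 + 4 = 51
σ = (3, 4, 2, 1): 27 + (-9) + 19 + (-7) = 30
σ = (4, 1, 2, 3): 1 + 12 + 19 + 27 = 59
σ = (4, 1, 3, 2): 1 + 12 + 19 + 4 = 36
σ = (4, 2, 1, 3): 1 + (-6) + 29 + 27 = 51
σ = (4, 2, 3, 1): 1 + (-6) + 19 + (-7) = 7
σ = (4, 3, 1, 2): 1 + 27 + 29 + 4 = 61
σ = (4, 3, 2, 1): 1 + 27 + 19 + (-7) = 40
Optimal value attained by: σ = (4, 2, 3, 1).
Answer: det⊕(G) = 7; verdict: NONSINGULAR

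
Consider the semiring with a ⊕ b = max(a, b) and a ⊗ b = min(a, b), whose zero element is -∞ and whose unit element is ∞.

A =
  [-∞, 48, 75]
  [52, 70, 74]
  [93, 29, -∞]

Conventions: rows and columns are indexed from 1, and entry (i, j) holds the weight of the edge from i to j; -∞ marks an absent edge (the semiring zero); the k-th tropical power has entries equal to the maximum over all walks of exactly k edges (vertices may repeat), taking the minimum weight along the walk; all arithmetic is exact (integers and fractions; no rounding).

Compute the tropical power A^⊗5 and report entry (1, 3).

A^⊗2:
  [75, 48, 48]
  [74, 70, 70]
  [29, 48, 75]
A^⊗3:
  [48, 48, 75]
  [70, 70, 74]
  [75, 48, 48]
A^⊗4:
  [75, 48, 48]
  [74, 70, 70]
  [48, 48, 75]
A^⊗5:
  [48, 48, 75]
  [70, 70, 74]
  [75, 48, 48]
Key observation: the optimum is the walk 1->3->1->3->1->3, with weight 75 min 93 min 75 min 93 min 75 = 75.
Optimal value attained by: walk 1->3->1->3->1->3.
Answer: (A^⊗5)[1][3] = 75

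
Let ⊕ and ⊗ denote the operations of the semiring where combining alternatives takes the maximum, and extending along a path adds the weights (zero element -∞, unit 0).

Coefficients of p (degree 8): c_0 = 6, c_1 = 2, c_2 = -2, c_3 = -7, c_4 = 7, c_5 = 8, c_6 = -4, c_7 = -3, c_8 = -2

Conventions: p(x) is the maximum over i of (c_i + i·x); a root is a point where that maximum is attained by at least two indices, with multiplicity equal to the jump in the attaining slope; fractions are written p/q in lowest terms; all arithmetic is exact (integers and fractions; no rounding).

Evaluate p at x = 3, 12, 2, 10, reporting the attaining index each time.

p(3) = max(6+0·3=6, 2+1·3=5, -2+2·3=4, -7+3·3=2, 7+4·3=19, 8+5·3=23, -4+6·3=14, -3+7·3=18, -2+8·3=22) = 23 (attained by i=5)
p(12) = max(6+0·12=6, 2+1·12=14, -2+2·12=22, -7+3·12=29, 7+4·12=55, 8+5·12=68, -4+6·12=68, -3+7·12=81, -2+8·12=94) = 94 (attained by i=8)
p(2) = max(6+0·2=6, 2+1·2=4, -2+2·2=2, -7+3·2=-1, 7+4·2=15, 8+5·2=18, -4+6·2=8, -3+7·2=11, -2+8·2=14) = 18 (attained by i=5)
p(10) = max(6+0·10=6, 2+1·10=12, -2+2·10=18, -7+3·10=23, 7+4·10=47, 8+5·10=58, -4+6·10=56, -3+7·10=67, -2+8·10=78) = 78 (attained by i=8)
Answer: p(3) = 23; p(12) = 94; p(2) = 18; p(10) = 78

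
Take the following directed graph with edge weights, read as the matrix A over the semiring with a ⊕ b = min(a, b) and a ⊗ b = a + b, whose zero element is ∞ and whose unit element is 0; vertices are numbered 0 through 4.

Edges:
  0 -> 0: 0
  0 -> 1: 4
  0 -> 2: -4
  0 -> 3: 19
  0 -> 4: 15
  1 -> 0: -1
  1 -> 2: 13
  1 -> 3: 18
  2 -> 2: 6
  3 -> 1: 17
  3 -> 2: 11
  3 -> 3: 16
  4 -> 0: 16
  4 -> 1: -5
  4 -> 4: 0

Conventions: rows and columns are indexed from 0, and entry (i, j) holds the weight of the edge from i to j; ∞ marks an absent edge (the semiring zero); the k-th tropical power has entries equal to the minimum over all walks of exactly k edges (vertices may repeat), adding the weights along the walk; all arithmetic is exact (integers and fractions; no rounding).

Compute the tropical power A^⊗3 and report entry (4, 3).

A^⊗2:
  [0, 4, -4, 19, 15]
  [-1, 3, -5, 18, 14]
  [∞, ∞, 12, ∞, ∞]
  [16, 33, 17, 32, ∞]
  [-6, -5, 8, 13, 0]
A^⊗3:
  [0, 4, -4, 19, 15]
  [-1, 3, -5, 18, 14]
  [∞, ∞, 18, ∞, ∞]
  [16, 20, 12, 35, 31]
  [-6, -5, -10, 13, 0]
Key observation: the optimum is the walk 4->1->0->3, with weight (-5) + (-1) + 19 = 13.
Optimal value attained by: walk 4->1->0->3.
Answer: (A^⊗3)[4][3] = 13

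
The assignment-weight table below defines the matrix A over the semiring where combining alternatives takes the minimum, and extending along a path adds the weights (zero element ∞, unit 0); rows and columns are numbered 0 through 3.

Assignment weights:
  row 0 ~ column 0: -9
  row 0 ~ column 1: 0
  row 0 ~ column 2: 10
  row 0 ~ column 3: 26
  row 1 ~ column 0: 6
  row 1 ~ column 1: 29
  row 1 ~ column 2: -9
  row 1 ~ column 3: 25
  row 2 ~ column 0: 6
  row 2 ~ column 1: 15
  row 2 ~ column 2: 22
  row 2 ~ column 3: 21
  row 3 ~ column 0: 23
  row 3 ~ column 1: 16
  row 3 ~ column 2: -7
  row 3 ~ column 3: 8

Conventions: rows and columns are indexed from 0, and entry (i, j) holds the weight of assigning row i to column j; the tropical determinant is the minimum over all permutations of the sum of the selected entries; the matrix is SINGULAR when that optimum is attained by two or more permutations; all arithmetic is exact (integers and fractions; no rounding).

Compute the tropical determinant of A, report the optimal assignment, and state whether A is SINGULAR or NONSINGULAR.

σ = (0, 1, 2, 3): (-9) + 29 + 22 + 8 = 50
σ = (0, 1, 3, 2): (-9) + 29 + 21 + (-7) = 34
σ = (0, 2, 1, 3): (-9) + (-9) + 15 + 8 = 5
σ = (0, 2, 3, 1): (-9) + (-9) + 21 + 16 = 19
σ = (0, 3, 1, 2): (-9) + 25 + 15 + (-7) = 24
σ = (0, 3, 2, 1): (-9) + 25 + 22 + 16 = 54
σ = (1, 0, 2, 3): 0 + 6 + 22 + 8 = 36
σ = (1, 0, 3, 2): 0 + 6 + 21 + (-7) = 20
σ = (1, 2, 0, 3): 0 + (-9) + 6 + 8 = 5
σ = (1, 2, 3, 0): 0 + (-9) + 21 + 23 = 35
σ = (1, 3, 0, 2): 0 + 25 + 6 + (-7) = 24
σ = (1, 3, 2, 0): 0 + 25 + 22 + 23 = 70
σ = (2, 0, 1, 3): 10 + 6 + 15 + 8 = 39
σ = (2, 0, 3, 1): 10 + 6 + 21 + 16 = 53
σ = (2, 1, 0, 3): 10 + 29 + 6 + 8 = 53
σ = (2, 1, 3, 0): 10 + 29 + 21 + 23 = 83
σ = (2, 3, 0, 1): 10 + 25 + 6 + 16 = 57
σ = (2, 3, 1, 0): 10 + 25 + 15 + 23 = 73
σ = (3, 0, 1, 2): 26 + 6 + 15 + (-7) = 40
σ = (3, 0, 2, 1): 26 + 6 + 22 + 16 = 70
σ = (3, 1, 0, 2): 26 + 29 + 6 + (-7) = 54
σ = (3, 1, 2, 0): 26 + 29 + 22 + 23 = 100
σ = (3, 2, 0, 1): 26 + (-9) + 6 + 16 = 39
σ = (3, 2, 1, 0): 26 + (-9) + 15 + 23 = 55
Optimal value attained by: σ = (0, 2, 1, 3).
Answer: det⊕(A) = 5; verdict: SINGULAR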